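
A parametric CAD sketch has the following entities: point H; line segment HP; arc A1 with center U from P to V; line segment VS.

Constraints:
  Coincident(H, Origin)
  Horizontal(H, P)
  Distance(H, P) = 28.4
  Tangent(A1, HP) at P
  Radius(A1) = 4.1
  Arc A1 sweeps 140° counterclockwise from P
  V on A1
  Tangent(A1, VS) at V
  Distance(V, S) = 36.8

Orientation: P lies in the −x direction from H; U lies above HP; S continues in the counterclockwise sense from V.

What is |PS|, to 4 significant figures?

40.09

H is at the origin; H and P share the same y with |HP| = 28.4 and P on the −x side, so P = (-28.40, 0.000). Tangency of A1 to HP means the radius UP is perpendicular to HP, so U = P + (0, 4.1) = (-28.40, 4.100). On A1, P sits at bearing -90° from U; a 140° counterclockwise sweep puts V at bearing 50°, so V = U + 4.1·(cos 50°, sin 50°) = (-25.76, 7.241). Tangency of A1 to VS means the radius UV is perpendicular to VS, so VS runs along (−sin 50°, cos 50°); with |VS| = 36.8, S = (-53.96, 30.90). Then |PS| = |S − P| = 40.09.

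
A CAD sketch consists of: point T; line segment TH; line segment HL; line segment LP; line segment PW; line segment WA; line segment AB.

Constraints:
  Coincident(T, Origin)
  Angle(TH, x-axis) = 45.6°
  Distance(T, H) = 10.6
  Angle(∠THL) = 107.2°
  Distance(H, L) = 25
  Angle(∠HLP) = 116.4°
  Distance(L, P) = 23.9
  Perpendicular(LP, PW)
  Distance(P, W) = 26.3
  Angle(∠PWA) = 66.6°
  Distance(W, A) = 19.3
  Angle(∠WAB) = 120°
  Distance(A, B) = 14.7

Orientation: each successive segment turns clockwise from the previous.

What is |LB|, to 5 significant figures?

6.0407

T is at the origin; TH runs at 45.6° with length 10.6, so H = (7.4164, 7.5734). ∠THL = 107.2° gives HL at -27.200° from the x-axis; with |HL| = 25.0, L = (29.652, -3.8540). ∠HLP = 116.4° gives LP at -90.800° from the x-axis; with |LP| = 23.9, P = (29.318, -27.752). LP ⟂ PW, so PW runs at 179.20°; with |PW| = 26.3, W = (3.0207, -27.385). ∠PWA = 66.6° gives WA at 65.800° from the x-axis; with |WA| = 19.3, A = (10.932, -9.7806). ∠WAB = 120.0° gives AB at 5.8000° from the x-axis; with |AB| = 14.7, B = (25.557, -8.2951). Then |LB| = |B − L| = 6.0407.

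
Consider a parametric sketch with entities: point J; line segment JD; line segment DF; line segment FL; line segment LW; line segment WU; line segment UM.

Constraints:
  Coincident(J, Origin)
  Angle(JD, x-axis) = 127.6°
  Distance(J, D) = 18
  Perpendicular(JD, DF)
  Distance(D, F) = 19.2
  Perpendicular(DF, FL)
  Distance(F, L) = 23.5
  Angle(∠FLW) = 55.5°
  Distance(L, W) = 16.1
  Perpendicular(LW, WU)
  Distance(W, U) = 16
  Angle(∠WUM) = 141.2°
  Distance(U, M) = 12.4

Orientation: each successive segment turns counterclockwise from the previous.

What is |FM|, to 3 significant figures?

8.03

The perpendicularity gives WU at right angles to LW, so WU runs at 162°; with |WU| = 16.0, U = (-22.1, 4.17). ∠WUM = 141.2° gives UM at -159° from the x-axis; with |UM| = 12.4, M = (-33.7, -0.258). Then |FM| = |M − F| = 8.03.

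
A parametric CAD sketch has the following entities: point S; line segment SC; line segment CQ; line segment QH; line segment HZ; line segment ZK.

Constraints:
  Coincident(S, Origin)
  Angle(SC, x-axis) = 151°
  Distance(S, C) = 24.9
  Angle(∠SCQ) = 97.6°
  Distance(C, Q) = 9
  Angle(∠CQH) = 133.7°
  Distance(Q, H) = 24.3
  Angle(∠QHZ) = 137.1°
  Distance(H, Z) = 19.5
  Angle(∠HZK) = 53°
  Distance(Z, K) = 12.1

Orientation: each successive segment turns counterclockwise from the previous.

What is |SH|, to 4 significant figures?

29.94

S is at the origin; SC runs at 151.0° with length 24.9, so C = (-21.78, 12.07). ∠SCQ = 97.6° gives CQ at -126.6° from the x-axis; with |CQ| = 9.0, Q = (-27.14, 4.846). ∠CQH = 133.7° gives QH at -80.30° from the x-axis; with |QH| = 24.3, H = (-23.05, -19.11). Then |SH| = |H − S| = 29.94.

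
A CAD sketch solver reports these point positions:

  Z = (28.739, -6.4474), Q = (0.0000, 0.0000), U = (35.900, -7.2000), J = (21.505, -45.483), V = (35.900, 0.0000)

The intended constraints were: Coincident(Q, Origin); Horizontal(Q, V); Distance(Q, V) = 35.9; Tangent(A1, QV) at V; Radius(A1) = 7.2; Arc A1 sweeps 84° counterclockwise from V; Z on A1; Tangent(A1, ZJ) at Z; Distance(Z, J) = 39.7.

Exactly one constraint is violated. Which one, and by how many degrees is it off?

Tangent(A1, ZJ) at Z — off by 4.50°.

Q = (0.00, 0.00) ✓; Q.y = 0.00, V.y = 0.00 ✓; |QV| = 35.90 ✓; ∠(UV, VQ) = 90.00° ✓; |UV| = 7.200 ✓; bearing(U→Z) − bearing(U→V) = 84.00° ✓; |UZ| = 7.200 ✓; ∠(UZ, ZJ) = 94.50° ✗; |ZJ| = 39.70 ✓.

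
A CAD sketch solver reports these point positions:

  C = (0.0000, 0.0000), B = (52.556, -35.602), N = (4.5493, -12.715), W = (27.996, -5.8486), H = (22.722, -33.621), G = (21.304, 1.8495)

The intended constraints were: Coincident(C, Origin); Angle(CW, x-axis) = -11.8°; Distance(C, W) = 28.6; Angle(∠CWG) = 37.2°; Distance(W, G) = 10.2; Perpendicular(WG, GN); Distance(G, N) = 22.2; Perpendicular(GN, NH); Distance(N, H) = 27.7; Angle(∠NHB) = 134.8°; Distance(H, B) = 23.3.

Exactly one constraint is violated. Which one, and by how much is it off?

Distance(H, B) = 23.3 — off by 6.60.

C = (0.00, 0.00) ✓; CW at -11.80° ✓; |CW| = 28.60 ✓; ∠CWG = 37.20° ✓; |WG| = 10.20 ✓; ∠(WG, GN) = 90.00° ✓; |GN| = 22.20 ✓; ∠(GN, NH) = 90.00° ✓; |NH| = 27.70 ✓; ∠NHB = 134.8° ✓; |HB| = 29.90 ✗.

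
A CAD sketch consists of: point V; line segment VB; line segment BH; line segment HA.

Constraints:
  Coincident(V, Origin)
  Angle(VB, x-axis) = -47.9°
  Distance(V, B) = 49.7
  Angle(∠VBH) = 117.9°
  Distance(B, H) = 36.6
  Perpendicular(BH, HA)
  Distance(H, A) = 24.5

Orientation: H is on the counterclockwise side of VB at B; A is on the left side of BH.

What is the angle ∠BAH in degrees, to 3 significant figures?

56.2°

V is at the origin; VB runs at -47.9° with length 49.7, so B = 49.7·(cos -47.9°, sin -47.9°) = (33.3, -36.9). ∠VBH = 117.9°, so BH runs at -47.9° + (180° − 117.9°) = 14.2° from the x-axis; with |BH| = 36.6, H = B + 36.6·(cos 14.2°, sin 14.2°) = (68.8, -27.9). The perpendicularity gives HA at right angles to BH; with |HA| = 24.5 on the left of BH, A = H + 24.5·(-0.245, 0.969) = (62.8, -4.15). Then cos ∠BAH = AB·AH / (|AB||AH|), giving 56.2°.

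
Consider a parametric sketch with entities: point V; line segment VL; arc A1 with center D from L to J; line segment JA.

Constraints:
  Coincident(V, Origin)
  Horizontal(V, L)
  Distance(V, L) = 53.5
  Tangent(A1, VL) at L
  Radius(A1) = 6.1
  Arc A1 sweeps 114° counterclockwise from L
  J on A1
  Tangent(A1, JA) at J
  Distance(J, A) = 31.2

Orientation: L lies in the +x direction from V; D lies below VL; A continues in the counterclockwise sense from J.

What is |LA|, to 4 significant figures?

37.76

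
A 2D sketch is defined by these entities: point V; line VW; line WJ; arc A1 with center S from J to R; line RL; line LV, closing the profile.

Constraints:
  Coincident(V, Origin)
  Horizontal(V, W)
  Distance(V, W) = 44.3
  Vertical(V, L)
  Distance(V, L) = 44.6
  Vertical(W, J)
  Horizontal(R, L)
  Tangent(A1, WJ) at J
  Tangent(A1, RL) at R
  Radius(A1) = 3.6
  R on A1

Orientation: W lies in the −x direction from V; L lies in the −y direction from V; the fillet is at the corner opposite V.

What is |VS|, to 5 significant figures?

57.771

V is at the origin; V and W share the same y with |VW| = 44.3 and W on the −x side, so W = (-44.300, 0.0000). VL is vertical with |VL| = 44.6 and L on the −y side, so L = (0.0000, -44.600). The virtual corner opposite V is at (-44.300, -44.600). A1 meets WJ tangentially, so SJ is at right angles to WJ and since A1 is tangent to RL there, SR ⟂ RL, with radius 3.6, so the center S sits 3.6 in from both sides at S = (-40.700, -41.000). Then |VS| = |S − V| = 57.771.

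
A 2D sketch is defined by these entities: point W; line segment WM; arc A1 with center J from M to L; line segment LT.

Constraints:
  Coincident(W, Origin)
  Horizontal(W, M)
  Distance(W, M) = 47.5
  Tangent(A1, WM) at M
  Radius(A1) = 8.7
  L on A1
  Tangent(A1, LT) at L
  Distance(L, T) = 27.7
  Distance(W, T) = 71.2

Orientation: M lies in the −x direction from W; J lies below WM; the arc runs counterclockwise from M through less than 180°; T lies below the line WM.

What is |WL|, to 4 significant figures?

56.29

Checks: ∠(JM, MW) = 90.00° ✓; |JL| = 8.700 ✓; ∠(JL, LT) = 90.00° ✓; |LT| = 27.70 ✓; |WT| = 71.20 ✓.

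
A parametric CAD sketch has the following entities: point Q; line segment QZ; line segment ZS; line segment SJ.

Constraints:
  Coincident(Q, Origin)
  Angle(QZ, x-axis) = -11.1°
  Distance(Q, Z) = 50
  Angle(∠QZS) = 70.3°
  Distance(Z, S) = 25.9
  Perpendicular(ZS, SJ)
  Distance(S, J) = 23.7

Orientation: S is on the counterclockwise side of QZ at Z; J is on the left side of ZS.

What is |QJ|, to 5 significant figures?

25.063

∠QZS = 70.3°, so ZS runs at -11.1° + (180° − 70.3°) = 98.600° from the x-axis; with |ZS| = 25.9, S = Z + 25.9·(cos 98.600°, sin 98.600°) = (45.192, 15.983). ZS is perpendicular to SJ; with |SJ| = 23.7 on the left of ZS, J = S + 23.7·(-0.98876, -0.14954) = (21.758, 12.439). Then |QJ| = |J − Q| = 25.063.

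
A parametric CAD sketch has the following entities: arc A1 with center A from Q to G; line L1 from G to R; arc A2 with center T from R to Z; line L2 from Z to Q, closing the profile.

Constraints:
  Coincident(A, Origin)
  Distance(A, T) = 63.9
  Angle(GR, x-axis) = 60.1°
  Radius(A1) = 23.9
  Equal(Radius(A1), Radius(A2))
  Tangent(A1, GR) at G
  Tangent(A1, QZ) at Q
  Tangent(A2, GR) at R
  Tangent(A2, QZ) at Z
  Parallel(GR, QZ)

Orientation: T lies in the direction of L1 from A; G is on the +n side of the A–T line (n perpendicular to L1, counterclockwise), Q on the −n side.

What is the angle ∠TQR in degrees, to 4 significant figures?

16.29°

The slot axis is L1's direction at 60.1°, so u = (cos 60.1°, sin 60.1°) = (0.4985, 0.8669) and n = (−sin 60.1°, cos 60.1°) = (-0.8669, 0.4985). A is at the origin and T lies 63.9 along u from A, so T = 63.9·u = (31.85, 55.39). Tangency of A1 to both parallel lines with radius 23.9 puts G and Q at A ± 23.9·n: G = (-20.72, 11.91), Q = (20.72, -11.91). Equal radii place R and Z the same way about T: R = T + 23.9·n = (11.13, 67.31), Z = T − 23.9·n = (52.57, 43.48). Then cos ∠TQR = QT·QR / (|QT||QR|), giving 16.29°.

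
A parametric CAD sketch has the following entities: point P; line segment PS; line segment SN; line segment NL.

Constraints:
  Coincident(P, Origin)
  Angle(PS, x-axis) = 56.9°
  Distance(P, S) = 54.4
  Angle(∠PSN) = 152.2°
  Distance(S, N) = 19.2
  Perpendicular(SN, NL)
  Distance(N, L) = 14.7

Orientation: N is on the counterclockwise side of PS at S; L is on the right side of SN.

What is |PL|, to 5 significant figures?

78.345

P is at the origin; PS runs at 56.9° with length 54.4, so S = 54.4·(cos 56.9°, sin 56.9°) = (29.708, 45.572). ∠PSN = 152.2°, so SN runs at 56.9° + (180° − 152.2°) = 84.700° from the x-axis; with |SN| = 19.2, N = S + 19.2·(cos 84.700°, sin 84.700°) = (31.481, 64.690). SN is perpendicular to NL; with |NL| = 14.7 on the right of SN, L = N + 14.7·(0.99572, -0.092371) = (46.119, 63.332). Then |PL| = |L − P| = 78.345.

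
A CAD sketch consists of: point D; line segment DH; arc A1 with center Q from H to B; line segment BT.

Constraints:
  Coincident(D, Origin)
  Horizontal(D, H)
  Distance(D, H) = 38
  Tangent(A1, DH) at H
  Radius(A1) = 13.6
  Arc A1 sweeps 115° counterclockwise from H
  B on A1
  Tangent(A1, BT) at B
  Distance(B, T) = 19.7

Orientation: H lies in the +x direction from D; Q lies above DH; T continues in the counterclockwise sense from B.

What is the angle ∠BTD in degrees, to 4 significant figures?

73.47°

On A1, H sits at bearing -90° from Q; a 115° counterclockwise sweep puts B at bearing 25°, so B = Q + 13.6·(cos 25°, sin 25°) = (50.33, 19.35). The tangent condition forces QB to be normal to BT, so BT runs along (−sin 25°, cos 25°); with |BT| = 19.7, T = (42.00, 37.20). Then cos ∠BTD = TB·TD / (|TB||TD|), giving 73.47°.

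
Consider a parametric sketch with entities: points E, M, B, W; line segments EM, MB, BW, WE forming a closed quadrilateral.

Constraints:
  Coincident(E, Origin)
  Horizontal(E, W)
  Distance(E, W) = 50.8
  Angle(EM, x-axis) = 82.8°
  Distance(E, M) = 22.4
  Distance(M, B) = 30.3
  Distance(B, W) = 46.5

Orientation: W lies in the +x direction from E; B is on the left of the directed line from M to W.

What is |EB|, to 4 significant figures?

48.50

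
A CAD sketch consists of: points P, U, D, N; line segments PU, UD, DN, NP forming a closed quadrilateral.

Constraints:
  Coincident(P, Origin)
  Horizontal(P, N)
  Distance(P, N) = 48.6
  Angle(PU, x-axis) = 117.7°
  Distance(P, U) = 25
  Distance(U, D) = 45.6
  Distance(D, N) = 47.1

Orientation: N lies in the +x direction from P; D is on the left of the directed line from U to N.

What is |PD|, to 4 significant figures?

51.73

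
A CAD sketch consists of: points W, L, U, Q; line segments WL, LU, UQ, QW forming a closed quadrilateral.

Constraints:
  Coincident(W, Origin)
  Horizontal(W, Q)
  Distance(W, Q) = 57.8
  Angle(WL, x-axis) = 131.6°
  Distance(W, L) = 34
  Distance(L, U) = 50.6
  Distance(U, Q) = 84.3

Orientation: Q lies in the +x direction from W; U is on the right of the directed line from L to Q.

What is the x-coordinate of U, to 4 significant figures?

-22.65

W is at the origin; WQ is horizontal with |WQ| = 57.8 and Q in +x, so Q = (57.8, 0). WL runs at 131.6° with |WL| = 34.0, so L = (-22.57, 25.43). U is determined by |LU| = 50.6 and |UQ| = 84.3 together: it lies at the intersection of circle(L, 50.6) and circle(Q, 84.3). With |LQ| = 84.30, the foot of the radical line on LQ is 15.19 from L and the perpendicular offset is √(50.6² − 15.19²) = 48.27. Taking the right-of-LQ solution: U = (-22.65, -25.17).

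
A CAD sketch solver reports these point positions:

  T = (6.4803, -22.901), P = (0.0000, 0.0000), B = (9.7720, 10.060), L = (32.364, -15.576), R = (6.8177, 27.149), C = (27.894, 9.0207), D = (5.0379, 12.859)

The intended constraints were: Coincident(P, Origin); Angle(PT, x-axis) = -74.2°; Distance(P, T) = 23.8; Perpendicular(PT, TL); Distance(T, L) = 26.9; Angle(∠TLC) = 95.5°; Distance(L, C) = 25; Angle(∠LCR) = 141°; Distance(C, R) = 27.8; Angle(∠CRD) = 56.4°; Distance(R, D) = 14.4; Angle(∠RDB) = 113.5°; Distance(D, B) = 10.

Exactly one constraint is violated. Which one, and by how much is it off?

Distance(D, B) = 10 — off by 4.50.

P = (0.00, 0.00) ✓; PT at -74.20° ✓; |PT| = 23.80 ✓; ∠(PT, TL) = 90.00° ✓; |TL| = 26.90 ✓; ∠TLC = 95.50° ✓; |LC| = 25.00 ✓; ∠LCR = 141.0° ✓; |CR| = 27.80 ✓; ∠CRD = 56.40° ✓; |RD| = 14.40 ✓; ∠RDB = 113.5° ✓; |DB| = 5.500 ✗.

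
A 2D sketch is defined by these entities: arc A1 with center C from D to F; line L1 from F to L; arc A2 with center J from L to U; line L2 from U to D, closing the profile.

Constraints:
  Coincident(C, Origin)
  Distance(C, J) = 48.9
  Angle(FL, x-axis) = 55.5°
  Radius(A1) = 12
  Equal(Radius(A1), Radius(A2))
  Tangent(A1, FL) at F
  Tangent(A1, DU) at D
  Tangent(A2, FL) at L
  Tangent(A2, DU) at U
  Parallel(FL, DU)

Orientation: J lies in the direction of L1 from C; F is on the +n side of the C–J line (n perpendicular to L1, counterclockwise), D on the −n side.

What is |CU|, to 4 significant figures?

50.35

The slot axis is L1's direction at 55.5°, so u = (cos 55.5°, sin 55.5°) = (0.5664, 0.8241) and n = (−sin 55.5°, cos 55.5°) = (-0.8241, 0.5664). C is at the origin and J lies 48.9 along u from C, so J = 48.9·u = (27.70, 40.30). Tangency of A1 to both parallel lines with radius 12.0 puts F and D at C ± 12.0·n: F = (-9.890, 6.797), D = (9.890, -6.797). Equal radii place L and U the same way about J: L = J + 12.0·n = (17.81, 47.10), U = J − 12.0·n = (37.59, 33.50). Then |CU| = |U − C| = 50.35.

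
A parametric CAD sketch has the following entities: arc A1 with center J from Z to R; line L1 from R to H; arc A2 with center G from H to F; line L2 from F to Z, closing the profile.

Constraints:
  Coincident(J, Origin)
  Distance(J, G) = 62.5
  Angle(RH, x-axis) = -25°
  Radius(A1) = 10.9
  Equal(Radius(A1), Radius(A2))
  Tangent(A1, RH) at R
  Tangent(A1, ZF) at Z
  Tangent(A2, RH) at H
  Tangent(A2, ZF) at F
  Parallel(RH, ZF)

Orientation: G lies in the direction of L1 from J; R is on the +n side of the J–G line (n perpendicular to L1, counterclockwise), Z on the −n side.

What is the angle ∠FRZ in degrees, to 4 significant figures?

70.77°

Tangency of A1 to both parallel lines with radius 10.9 puts R and Z at J ± 10.9·n: R = (4.607, 9.879), Z = (-4.607, -9.879). Equal radii place H and F the same way about G: H = G + 10.9·n = (61.25, -16.53), F = G − 10.9·n = (52.04, -36.29). Then cos ∠FRZ = RF·RZ / (|RF||RZ|), giving 70.77°.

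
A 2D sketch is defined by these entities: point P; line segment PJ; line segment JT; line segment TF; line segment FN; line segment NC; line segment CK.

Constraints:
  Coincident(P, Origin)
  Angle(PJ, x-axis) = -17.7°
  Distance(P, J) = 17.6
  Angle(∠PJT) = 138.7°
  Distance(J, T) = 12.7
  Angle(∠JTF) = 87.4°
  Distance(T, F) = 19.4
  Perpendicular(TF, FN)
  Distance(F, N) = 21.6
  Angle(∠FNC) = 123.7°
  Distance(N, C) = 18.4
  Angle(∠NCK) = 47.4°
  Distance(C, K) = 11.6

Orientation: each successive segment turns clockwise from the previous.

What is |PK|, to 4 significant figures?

8.527

∠FNC = 123.7° gives NC at 62.10° from the x-axis; with |NC| = 18.4, C = (4.579, 9.798). ∠NCK = 47.4° gives CK at -70.50° from the x-axis; with |CK| = 11.6, K = (8.451, -1.137). Then |PK| = |K − P| = 8.527.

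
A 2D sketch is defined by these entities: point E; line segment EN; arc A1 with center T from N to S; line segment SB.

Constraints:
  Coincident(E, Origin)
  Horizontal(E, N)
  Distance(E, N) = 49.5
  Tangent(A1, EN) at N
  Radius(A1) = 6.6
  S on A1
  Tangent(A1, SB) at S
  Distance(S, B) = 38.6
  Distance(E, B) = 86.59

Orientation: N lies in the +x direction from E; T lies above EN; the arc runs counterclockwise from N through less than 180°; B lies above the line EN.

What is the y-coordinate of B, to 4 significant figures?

29.09

Checks: |TS| = 6.600 ✓; ∠(TS, SB) = 90.00° ✓; |SB| = 38.60 ✓; |EB| = 86.59 ✓.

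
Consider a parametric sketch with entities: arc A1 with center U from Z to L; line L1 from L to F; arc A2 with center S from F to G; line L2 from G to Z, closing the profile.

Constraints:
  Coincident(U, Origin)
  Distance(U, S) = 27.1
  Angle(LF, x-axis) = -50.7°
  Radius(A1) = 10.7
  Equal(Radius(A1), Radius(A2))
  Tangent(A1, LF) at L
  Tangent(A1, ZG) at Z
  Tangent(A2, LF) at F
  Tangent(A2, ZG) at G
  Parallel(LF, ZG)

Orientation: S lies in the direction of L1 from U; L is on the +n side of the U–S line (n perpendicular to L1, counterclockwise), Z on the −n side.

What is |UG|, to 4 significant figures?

29.14

The slot axis is L1's direction at -50.7°, so u = (cos -50.7°, sin -50.7°) = (0.6334, -0.7738) and n = (−sin -50.7°, cos -50.7°) = (0.7738, 0.6334). U is at the origin and S lies 27.1 along u from U, so S = 27.1·u = (17.16, -20.97). Tangency of A1 to both parallel lines with radius 10.7 puts L and Z at U ± 10.7·n: L = (8.280, 6.777), Z = (-8.280, -6.777). Equal radii place F and G the same way about S: F = S + 10.7·n = (25.44, -14.19), G = S − 10.7·n = (8.885, -27.75). Then |UG| = |G − U| = 29.14.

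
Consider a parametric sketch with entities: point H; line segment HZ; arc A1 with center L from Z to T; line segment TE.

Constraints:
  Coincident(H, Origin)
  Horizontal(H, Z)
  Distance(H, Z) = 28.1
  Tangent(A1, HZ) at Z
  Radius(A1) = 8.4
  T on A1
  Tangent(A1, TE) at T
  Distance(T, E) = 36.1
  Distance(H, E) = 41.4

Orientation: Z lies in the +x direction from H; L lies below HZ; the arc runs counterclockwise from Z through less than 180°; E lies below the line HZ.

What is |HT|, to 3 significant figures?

20.9

H is at the origin; HZ is horizontal with |HZ| = 28.1 and Z on the +x side, so Z = (28.1, 0.00). The tangent condition forces LZ to be normal to HZ, so L = Z + (0, -8.4) = (28.1, -8.40). Since LT ⟂ TE (tangency), |LE| = √(8.4² + 36.1²) = 37.1 regardless of where T sits on A1. So E lies on both circle(H, 41.4) and circle(L, 37.1); the below-HZ intersection is E = (9.30, -40.3). T is the foot of the tangent from E: T = (20.1, -5.89).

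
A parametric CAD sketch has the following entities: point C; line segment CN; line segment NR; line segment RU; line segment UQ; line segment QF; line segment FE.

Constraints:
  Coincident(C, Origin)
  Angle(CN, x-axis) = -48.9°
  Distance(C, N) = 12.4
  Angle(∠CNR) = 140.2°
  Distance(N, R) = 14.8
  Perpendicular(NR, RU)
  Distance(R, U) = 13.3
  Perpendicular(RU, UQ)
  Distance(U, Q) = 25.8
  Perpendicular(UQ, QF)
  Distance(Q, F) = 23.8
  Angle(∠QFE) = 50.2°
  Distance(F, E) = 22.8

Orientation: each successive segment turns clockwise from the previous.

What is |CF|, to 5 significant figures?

18.496

C is at the origin; CN runs at -48.9° with length 12.4, so N = (8.1515, -9.3442). ∠CNR = 140.2° gives NR at -88.700° from the x-axis; with |NR| = 14.8, R = (8.4872, -24.140). NR is perpendicular to RU, so RU runs at -178.70°; with |RU| = 13.3, U = (-4.8094, -24.442). RU is perpendicular to UQ, so UQ runs at 91.300°; with |UQ| = 25.8, Q = (-5.3947, 1.3512). The perpendicularity gives QF at right angles to UQ, so QF runs at 1.3000°; with |QF| = 23.8, F = (18.399, 1.8912). Then |CF| = |F − C| = 18.496.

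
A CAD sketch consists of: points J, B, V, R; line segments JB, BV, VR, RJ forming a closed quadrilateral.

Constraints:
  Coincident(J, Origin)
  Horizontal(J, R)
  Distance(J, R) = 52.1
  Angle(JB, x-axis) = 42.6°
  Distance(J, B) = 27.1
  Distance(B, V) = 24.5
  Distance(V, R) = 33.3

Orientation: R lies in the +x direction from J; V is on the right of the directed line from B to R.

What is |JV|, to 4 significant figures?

20.33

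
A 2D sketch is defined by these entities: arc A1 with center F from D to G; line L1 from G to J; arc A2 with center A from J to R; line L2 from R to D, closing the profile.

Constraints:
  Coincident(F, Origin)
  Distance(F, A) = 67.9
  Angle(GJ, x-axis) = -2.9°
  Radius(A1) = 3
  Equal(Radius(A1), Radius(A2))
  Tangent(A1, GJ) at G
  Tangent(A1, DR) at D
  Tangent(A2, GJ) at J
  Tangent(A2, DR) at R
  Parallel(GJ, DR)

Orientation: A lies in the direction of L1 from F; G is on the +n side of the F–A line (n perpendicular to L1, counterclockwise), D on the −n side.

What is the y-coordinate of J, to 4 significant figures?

-0.4391

Tangency of A1 to both parallel lines with radius 3.0 puts G and D at F ± 3.0·n: G = (0.1518, 2.996), D = (-0.1518, -2.996). Equal radii place J and R the same way about A: J = A + 3.0·n = (67.96, -0.4391), R = A − 3.0·n = (67.66, -6.431). So J.y = -0.4391.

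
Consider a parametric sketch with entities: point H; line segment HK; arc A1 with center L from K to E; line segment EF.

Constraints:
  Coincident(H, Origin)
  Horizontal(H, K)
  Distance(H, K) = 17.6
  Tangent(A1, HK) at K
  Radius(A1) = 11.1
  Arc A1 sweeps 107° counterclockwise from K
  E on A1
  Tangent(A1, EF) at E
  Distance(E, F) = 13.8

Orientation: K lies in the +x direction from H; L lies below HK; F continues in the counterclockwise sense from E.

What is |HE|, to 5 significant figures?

15.956

Tangency of A1 to HK means the radius LK is perpendicular to HK, so L = K + (0, -11.1) = (17.600, -11.100). On A1, K sits at bearing 90° from L; a 107° counterclockwise sweep puts E at bearing 197°, so E = L + 11.1·(cos 197°, sin 197°) = (6.9850, -14.345). Then |HE| = |E − H| = 15.956.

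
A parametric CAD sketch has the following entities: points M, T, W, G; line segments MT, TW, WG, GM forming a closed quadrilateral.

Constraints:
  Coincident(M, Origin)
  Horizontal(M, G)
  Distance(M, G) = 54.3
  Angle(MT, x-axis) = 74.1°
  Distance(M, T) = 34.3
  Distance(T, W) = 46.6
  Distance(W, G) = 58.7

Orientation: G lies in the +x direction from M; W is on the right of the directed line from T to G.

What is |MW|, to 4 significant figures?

12.30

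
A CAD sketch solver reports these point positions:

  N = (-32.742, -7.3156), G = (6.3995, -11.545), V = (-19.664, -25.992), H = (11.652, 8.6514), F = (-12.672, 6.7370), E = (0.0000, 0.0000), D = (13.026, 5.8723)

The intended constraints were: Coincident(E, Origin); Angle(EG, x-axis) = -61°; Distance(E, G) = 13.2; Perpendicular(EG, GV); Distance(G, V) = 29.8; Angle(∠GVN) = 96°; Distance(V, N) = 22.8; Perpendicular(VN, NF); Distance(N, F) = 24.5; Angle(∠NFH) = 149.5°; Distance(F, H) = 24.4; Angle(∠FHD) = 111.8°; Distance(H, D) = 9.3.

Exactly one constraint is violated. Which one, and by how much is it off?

Distance(H, D) = 9.3 — off by 6.20.

E = (0.00, 0.00) ✓; EG at -61.00° ✓; |EG| = 13.20 ✓; ∠(EG, GV) = 90.00° ✓; |GV| = 29.80 ✓; ∠GVN = 96.00° ✓; |VN| = 22.80 ✓; ∠(VN, NF) = 90.00° ✓; |NF| = 24.50 ✓; ∠NFH = 149.5° ✓; |FH| = 24.40 ✓; ∠FHD = 111.8° ✓; |HD| = 3.100 ✗.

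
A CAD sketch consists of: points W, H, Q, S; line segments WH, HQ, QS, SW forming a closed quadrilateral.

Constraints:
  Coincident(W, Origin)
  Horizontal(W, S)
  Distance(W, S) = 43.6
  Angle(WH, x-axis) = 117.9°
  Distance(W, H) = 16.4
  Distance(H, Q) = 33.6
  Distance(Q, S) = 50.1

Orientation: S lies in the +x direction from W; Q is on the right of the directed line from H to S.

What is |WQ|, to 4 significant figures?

18.98

W is at the origin; WS is horizontal with |WS| = 43.6 and S in +x, so S = (43.6, 0). WH runs at 117.9° with |WH| = 16.4, so H = (-7.674, 14.49). Q is determined by |HQ| = 33.6 and |QS| = 50.1 together: it lies at the intersection of circle(H, 33.6) and circle(S, 50.1). With |HS| = 53.28, the foot of the radical line on HS is 13.68 from H and the perpendicular offset is √(33.6² − 13.68²) = 30.69. Taking the right-of-HS solution: Q = (-2.855, -18.76).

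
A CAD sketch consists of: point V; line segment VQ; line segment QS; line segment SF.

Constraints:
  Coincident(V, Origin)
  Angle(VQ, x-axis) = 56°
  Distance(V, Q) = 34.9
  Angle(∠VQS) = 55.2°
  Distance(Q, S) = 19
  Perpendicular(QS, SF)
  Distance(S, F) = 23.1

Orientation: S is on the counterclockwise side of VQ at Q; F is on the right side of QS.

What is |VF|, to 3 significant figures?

51.8

∠VQS = 55.2°, so QS runs at 56.0° + (180° − 55.2°) = 181° from the x-axis; with |QS| = 19.0, S = Q + 19.0·(cos 181°, sin 181°) = (0.518, 28.7). QS ⟂ SF; with |SF| = 23.1 on the right of QS, F = S + 23.1·(-0.0140, 1.00) = (0.195, 51.8). Then |VF| = |F − V| = 51.8.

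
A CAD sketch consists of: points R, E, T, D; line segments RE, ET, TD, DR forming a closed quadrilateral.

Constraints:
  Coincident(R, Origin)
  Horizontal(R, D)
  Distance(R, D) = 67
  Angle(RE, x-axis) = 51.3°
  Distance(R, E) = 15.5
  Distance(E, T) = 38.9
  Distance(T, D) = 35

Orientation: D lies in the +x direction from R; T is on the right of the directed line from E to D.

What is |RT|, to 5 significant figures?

39.683

R is at the origin; RD is horizontal with |RD| = 67.0 and D in +x, so D = (67.0, 0). RE runs at 51.3° with |RE| = 15.5, so E = (9.6913, 12.097). T is determined by |ET| = 38.9 and |TD| = 35.0 together: it lies at the intersection of circle(E, 38.9) and circle(D, 35.0). With |ED| = 58.572, the foot of the radical line on ED is 31.746 from E and the perpendicular offset is √(38.9² − 31.746²) = 22.481. Taking the right-of-ED solution: T = (36.110, -16.456).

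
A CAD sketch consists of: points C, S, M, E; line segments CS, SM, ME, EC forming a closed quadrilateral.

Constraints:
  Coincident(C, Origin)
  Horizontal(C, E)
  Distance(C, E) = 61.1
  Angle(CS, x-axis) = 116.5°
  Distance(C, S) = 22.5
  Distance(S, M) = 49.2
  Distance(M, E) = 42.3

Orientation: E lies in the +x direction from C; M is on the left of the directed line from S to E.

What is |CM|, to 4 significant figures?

50.71

C is at the origin; C and E share the same y with |CE| = 61.1 and E in +x, so E = (61.1, 0). CS runs at 116.5° with |CS| = 22.5, so S = (-10.04, 20.14). M is determined by |SM| = 49.2 and |ME| = 42.3 together: it lies at the intersection of circle(S, 49.2) and circle(E, 42.3). With |SE| = 73.93, the foot of the radical line on SE is 41.24 from S and the perpendicular offset is √(49.2² − 41.24²) = 26.84. Taking the left-of-SE solution: M = (36.95, 34.73).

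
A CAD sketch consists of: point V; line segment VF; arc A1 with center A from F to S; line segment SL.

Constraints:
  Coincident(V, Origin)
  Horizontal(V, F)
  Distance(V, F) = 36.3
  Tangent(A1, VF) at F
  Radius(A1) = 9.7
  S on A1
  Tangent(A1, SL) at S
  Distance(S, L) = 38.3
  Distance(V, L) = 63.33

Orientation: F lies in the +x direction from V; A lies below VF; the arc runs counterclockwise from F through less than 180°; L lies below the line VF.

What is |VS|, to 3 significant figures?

30.1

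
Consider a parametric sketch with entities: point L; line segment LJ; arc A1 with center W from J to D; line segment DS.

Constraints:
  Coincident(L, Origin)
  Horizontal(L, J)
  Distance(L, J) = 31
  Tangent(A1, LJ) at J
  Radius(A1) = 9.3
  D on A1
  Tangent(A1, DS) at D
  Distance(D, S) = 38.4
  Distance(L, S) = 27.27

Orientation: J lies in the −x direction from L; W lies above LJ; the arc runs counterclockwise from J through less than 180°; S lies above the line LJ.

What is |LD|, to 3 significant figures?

25.1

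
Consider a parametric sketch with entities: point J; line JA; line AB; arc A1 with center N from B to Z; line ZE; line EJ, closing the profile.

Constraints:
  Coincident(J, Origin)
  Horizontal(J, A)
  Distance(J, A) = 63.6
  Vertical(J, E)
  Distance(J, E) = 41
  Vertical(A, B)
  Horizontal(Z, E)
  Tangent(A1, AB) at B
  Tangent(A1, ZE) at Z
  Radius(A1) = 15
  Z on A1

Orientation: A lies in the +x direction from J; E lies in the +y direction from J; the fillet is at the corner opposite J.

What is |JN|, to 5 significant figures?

55.118

J is at the origin; JA is horizontal with |JA| = 63.6 and A on the +x side, so A = (63.600, 0.0000). J and E share the same x with |JE| = 41.0 and E on the +y side, so E = (0.0000, 41.000). The virtual corner opposite J is at (63.600, 41.000). The tangent condition forces NB to be normal to AB and the tangent condition forces NZ to be normal to ZE, with radius 15.0, so the center N sits 15.0 in from both sides at N = (48.600, 26.000). Then |JN| = |N − J| = 55.118.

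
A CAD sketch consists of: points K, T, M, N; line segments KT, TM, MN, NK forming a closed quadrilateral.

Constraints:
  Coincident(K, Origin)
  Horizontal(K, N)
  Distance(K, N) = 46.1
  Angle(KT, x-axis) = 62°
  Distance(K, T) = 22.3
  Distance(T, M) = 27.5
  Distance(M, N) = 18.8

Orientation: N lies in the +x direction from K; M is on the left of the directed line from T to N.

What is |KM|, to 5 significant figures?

41.421

K is at the origin; KN is horizontal with |KN| = 46.1 and N in +x, so N = (46.1, 0). KT runs at 62.0° with |KT| = 22.3, so T = (10.469, 19.690). M is determined by |TM| = 27.5 and |MN| = 18.8 together: it lies at the intersection of circle(T, 27.5) and circle(N, 18.8). With |TN| = 40.709, the foot of the radical line on TN is 25.302 from T and the perpendicular offset is √(27.5² − 25.302²) = 10.773. Taking the left-of-TN solution: M = (37.825, 16.881).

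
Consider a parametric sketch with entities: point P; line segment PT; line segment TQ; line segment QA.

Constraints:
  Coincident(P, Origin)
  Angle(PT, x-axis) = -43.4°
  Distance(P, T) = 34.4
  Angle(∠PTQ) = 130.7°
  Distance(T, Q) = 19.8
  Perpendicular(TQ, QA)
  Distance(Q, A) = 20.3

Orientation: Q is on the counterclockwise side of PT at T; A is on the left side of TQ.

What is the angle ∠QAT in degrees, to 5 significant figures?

44.286°

∠PTQ = 130.7°, so TQ runs at -43.4° + (180° − 130.7°) = 5.9000° from the x-axis; with |TQ| = 19.8, Q = T + 19.8·(cos 5.9000°, sin 5.9000°) = (44.689, -21.601). TQ ⟂ QA; with |QA| = 20.3 on the left of TQ, A = Q + 20.3·(-0.10279, 0.99470) = (42.603, -1.4081). Then cos ∠QAT = AQ·AT / (|AQ||AT|), giving 44.286°.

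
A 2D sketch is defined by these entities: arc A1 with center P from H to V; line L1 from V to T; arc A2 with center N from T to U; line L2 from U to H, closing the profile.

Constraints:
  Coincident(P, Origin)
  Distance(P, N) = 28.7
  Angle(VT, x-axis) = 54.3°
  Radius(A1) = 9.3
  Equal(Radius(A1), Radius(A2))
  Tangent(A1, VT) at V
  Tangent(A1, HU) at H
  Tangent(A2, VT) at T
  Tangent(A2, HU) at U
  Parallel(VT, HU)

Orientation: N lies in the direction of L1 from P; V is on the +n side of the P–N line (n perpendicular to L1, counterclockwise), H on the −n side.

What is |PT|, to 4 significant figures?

30.17

The slot axis is L1's direction at 54.3°, so u = (cos 54.3°, sin 54.3°) = (0.5835, 0.8121) and n = (−sin 54.3°, cos 54.3°) = (-0.8121, 0.5835). P is at the origin and N lies 28.7 along u from P, so N = 28.7·u = (16.75, 23.31). Tangency of A1 to both parallel lines with radius 9.3 puts V and H at P ± 9.3·n: V = (-7.552, 5.427), H = (7.552, -5.427). Equal radii place T and U the same way about N: T = N + 9.3·n = (9.195, 28.73), U = N − 9.3·n = (24.30, 17.88). Then |PT| = |T − P| = 30.17.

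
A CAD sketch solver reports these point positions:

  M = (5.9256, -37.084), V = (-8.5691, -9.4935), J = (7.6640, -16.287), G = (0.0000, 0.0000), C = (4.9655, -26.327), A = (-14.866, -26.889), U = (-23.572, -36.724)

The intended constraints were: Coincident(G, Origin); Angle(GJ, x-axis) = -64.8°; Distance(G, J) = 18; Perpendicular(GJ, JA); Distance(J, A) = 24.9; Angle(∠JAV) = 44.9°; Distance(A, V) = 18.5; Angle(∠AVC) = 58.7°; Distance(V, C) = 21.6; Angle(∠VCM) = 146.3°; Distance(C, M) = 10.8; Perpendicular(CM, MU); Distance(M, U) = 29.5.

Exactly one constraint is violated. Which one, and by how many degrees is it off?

Perpendicular(CM, MU) — off by 5.80°.

G = (0.00, 0.00) ✓; GJ at -64.80° ✓; |GJ| = 18.00 ✓; ∠(GJ, JA) = 90.00° ✓; |JA| = 24.90 ✓; ∠JAV = 44.90° ✓; |AV| = 18.50 ✓; ∠AVC = 58.70° ✓; |VC| = 21.60 ✓; ∠VCM = 146.3° ✓; |CM| = 10.80 ✓; ∠(CM, MU) = 95.80° ✗; |MU| = 29.50 ✓.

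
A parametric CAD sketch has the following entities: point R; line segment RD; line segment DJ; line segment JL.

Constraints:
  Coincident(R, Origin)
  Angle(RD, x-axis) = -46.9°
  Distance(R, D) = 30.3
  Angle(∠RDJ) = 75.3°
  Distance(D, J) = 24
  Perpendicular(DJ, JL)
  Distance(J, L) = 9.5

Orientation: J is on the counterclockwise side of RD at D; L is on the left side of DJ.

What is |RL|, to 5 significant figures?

25.660

R is at the origin; RD runs at -46.9° with length 30.3, so D = 30.3·(cos -46.9°, sin -46.9°) = (20.703, -22.124). ∠RDJ = 75.3°, so DJ runs at -46.9° + (180° − 75.3°) = 57.800° from the x-axis; with |DJ| = 24.0, J = D + 24.0·(cos 57.800°, sin 57.800°) = (33.492, -1.8153). The perpendicularity gives JL at right angles to DJ; with |JL| = 9.5 on the left of DJ, L = J + 9.5·(-0.84619, 0.53288) = (25.453, 3.2470). Then |RL| = |L − R| = 25.660.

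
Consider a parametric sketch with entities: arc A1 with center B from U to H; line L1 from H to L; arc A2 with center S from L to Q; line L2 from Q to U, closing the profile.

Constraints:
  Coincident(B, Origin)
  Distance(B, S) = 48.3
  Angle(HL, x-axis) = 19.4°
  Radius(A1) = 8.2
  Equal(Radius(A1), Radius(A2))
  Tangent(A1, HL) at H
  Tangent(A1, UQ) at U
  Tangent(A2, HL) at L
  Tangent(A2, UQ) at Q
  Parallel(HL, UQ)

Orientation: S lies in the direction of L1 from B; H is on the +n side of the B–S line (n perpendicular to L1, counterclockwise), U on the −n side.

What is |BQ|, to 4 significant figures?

48.99

The slot axis is L1's direction at 19.4°, so u = (cos 19.4°, sin 19.4°) = (0.9432, 0.3322) and n = (−sin 19.4°, cos 19.4°) = (-0.3322, 0.9432). B is at the origin and S lies 48.3 along u from B, so S = 48.3·u = (45.56, 16.04). Tangency of A1 to both parallel lines with radius 8.2 puts H and U at B ± 8.2·n: H = (-2.724, 7.734), U = (2.724, -7.734). Equal radii place L and Q the same way about S: L = S + 8.2·n = (42.83, 23.78), Q = S − 8.2·n = (48.28, 8.309). Then |BQ| = |Q − B| = 48.99.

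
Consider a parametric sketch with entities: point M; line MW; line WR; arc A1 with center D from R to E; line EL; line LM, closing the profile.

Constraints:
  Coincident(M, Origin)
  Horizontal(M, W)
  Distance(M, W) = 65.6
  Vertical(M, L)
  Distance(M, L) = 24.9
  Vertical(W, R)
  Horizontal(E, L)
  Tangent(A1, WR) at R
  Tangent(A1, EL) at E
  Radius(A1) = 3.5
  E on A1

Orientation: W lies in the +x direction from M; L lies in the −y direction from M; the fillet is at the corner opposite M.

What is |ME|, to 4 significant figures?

66.91

The virtual corner opposite M is at (65.60, -24.90). A1 meets WR tangentially, so DR is at right angles to WR and since A1 is tangent to EL there, DE ⟂ EL, with radius 3.5, so the center D sits 3.5 in from both sides at D = (62.10, -21.40). That places the tangent points at R = (65.60, -21.40) on WR and E = (62.10, -24.90) on EL. Then |ME| = |E − M| = 66.91.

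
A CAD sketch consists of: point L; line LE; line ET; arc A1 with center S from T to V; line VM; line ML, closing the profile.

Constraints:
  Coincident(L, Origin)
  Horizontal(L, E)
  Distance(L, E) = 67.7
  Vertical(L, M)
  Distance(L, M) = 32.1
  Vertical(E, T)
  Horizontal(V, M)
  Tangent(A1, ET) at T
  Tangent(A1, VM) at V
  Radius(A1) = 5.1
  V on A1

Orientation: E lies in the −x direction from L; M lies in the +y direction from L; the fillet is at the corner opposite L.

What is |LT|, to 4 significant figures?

72.89

The virtual corner opposite L is at (-67.70, 32.10). A1 meets ET tangentially, so ST is at right angles to ET and the tangent condition forces SV to be normal to VM, with radius 5.1, so the center S sits 5.1 in from both sides at S = (-62.60, 27.00). That places the tangent points at T = (-67.70, 27.00) on ET and V = (-62.60, 32.10) on VM. Then |LT| = |T − L| = 72.89.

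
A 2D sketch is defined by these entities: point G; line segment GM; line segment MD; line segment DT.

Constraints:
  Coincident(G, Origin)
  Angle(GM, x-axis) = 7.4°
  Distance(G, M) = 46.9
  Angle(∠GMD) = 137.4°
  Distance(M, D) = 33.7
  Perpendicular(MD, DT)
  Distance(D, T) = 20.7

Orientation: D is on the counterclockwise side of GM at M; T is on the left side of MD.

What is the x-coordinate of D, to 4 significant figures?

68.17

G is at the origin; GM runs at 7.4° with length 46.9, so M = 46.9·(cos 7.4°, sin 7.4°) = (46.51, 6.041). ∠GMD = 137.4°, so MD runs at 7.4° + (180° − 137.4°) = 50.00° from the x-axis; with |MD| = 33.7, D = M + 33.7·(cos 50.00°, sin 50.00°) = (68.17, 31.86). So D.x = 68.17.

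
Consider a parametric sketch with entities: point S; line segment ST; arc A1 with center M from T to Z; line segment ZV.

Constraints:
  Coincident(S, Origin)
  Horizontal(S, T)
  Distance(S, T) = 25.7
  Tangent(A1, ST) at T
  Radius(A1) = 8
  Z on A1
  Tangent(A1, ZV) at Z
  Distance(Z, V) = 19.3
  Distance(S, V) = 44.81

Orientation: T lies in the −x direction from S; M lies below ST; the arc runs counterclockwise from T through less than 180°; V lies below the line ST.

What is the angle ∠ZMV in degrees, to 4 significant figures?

67.49°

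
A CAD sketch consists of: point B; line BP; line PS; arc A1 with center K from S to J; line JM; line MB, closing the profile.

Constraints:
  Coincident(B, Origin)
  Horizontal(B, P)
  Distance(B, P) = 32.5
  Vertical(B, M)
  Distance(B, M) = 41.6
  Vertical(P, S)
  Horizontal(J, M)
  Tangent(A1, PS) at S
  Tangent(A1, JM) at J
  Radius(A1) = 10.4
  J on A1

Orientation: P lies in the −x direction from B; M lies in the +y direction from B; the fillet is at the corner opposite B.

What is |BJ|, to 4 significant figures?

47.11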